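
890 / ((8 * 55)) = 89 / 44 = 2.02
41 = 41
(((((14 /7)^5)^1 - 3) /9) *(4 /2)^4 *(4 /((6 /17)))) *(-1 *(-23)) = 362848 /27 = 13438.81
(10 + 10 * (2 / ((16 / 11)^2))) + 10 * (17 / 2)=6685 / 64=104.45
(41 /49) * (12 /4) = 123 /49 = 2.51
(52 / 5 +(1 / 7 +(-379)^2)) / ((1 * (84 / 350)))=12569510 / 21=598548.10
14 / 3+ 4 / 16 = 59 / 12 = 4.92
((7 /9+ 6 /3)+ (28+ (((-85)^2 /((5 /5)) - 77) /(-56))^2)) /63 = 259.10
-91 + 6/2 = -88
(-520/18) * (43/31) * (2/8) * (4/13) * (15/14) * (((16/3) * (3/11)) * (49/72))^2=-2949800/911493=-3.24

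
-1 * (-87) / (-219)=-29 / 73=-0.40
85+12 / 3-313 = -224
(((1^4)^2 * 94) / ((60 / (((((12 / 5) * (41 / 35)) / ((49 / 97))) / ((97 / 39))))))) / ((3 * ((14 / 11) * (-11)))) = -25051 / 300125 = -0.08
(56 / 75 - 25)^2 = 3308761 / 5625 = 588.22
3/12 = 1/4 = 0.25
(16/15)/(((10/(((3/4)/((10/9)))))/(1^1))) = 0.07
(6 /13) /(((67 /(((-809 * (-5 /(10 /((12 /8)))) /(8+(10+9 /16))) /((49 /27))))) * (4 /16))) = 232992 /469469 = 0.50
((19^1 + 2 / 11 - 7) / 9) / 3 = 134 / 297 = 0.45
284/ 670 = 142/ 335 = 0.42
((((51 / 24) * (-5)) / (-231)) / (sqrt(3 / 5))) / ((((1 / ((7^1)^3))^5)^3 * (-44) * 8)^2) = 139041513645326967220558681521619630935655772854174743278319734518602914616595 * sqrt(15) / 98131968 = 5487564121610428239254671000000000000000000000000000000000000000000000.00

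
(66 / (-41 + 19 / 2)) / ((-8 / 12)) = 22 / 7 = 3.14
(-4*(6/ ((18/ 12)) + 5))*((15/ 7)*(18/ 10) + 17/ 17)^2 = -41616/ 49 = -849.31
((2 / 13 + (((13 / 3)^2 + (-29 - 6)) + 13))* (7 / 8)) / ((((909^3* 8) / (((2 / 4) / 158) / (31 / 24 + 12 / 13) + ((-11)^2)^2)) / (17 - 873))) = 214907804761657 / 38377142705941416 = 0.01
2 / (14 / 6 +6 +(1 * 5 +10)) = 3 / 35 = 0.09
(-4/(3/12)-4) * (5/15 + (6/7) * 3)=-1220/21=-58.10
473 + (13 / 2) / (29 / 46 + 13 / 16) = 253555 / 531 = 477.50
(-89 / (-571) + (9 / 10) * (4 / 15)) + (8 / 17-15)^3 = -215085394962 / 70133075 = -3066.82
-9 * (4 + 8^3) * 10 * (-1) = 46440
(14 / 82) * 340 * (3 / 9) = 2380 / 123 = 19.35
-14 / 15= -0.93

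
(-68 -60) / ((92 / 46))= -64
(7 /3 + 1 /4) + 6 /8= 10 /3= 3.33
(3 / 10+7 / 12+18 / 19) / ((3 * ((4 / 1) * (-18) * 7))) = -2087 / 1723680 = -0.00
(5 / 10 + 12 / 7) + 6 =115 / 14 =8.21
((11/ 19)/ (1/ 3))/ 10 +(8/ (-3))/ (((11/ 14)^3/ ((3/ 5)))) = -790253/ 252890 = -3.12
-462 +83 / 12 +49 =-4873 / 12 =-406.08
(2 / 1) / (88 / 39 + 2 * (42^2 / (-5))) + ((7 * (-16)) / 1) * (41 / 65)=-314913667 / 4457440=-70.65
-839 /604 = -1.39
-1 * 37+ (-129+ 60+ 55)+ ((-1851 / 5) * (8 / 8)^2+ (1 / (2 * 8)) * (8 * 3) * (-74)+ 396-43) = -896 / 5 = -179.20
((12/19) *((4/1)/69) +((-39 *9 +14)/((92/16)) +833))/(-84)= -9.22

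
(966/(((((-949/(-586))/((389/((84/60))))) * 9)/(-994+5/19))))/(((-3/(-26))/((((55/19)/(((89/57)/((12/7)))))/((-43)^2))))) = -435564746768800/1597722749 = -272615.98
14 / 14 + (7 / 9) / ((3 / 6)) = 23 / 9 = 2.56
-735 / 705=-49 / 47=-1.04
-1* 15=-15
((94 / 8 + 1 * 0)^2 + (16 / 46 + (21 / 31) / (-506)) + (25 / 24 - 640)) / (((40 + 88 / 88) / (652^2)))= -5006630716321 / 964689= -5189890.96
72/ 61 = 1.18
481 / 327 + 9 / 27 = 1.80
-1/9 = -0.11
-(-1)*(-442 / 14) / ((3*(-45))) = 221 / 945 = 0.23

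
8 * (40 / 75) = 64 / 15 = 4.27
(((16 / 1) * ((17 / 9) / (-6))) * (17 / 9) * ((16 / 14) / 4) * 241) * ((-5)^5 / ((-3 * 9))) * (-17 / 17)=75825.77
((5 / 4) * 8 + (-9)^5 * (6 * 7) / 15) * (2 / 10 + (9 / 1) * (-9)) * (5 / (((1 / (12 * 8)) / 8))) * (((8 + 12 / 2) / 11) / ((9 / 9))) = 65286328543.42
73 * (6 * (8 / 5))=3504 / 5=700.80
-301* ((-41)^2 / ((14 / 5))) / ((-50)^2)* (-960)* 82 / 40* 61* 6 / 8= 1627018047 / 250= 6508072.19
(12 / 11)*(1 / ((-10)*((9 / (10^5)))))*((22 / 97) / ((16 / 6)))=-10000 / 97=-103.09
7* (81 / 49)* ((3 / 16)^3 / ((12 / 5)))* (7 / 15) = 243 / 16384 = 0.01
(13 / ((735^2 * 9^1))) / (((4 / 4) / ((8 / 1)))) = 104 / 4862025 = 0.00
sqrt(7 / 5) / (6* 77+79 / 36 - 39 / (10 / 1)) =36* sqrt(35) / 82853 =0.00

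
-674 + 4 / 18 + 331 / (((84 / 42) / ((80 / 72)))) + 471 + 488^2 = 2143126 / 9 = 238125.11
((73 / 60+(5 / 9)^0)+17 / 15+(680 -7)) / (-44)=-13527 / 880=-15.37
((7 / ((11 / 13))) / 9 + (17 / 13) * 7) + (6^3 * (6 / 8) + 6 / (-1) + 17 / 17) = 167.07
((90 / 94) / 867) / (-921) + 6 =25019881 / 4169981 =6.00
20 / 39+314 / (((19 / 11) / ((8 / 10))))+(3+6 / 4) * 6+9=674104 / 3705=181.94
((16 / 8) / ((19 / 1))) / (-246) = -1 / 2337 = -0.00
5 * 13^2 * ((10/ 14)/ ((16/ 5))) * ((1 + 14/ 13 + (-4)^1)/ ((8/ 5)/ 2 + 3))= -203125/ 2128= -95.45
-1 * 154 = -154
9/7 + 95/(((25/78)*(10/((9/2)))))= 47133/350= 134.67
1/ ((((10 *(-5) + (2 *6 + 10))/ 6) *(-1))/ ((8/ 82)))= 6/ 287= 0.02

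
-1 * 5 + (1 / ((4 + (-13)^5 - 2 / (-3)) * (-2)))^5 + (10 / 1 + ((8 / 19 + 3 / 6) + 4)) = 10342466465162193933433218003054617 / 1042476725931467823529077676700000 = 9.92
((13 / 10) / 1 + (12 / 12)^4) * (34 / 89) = 391 / 445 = 0.88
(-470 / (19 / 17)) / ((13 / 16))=-127840 / 247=-517.57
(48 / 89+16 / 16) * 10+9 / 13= 18611 / 1157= 16.09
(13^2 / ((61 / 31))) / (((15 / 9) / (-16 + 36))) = 62868 / 61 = 1030.62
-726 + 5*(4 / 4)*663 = 2589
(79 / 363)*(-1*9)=-237 / 121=-1.96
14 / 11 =1.27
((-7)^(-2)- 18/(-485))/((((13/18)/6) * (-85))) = -147636/26260325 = -0.01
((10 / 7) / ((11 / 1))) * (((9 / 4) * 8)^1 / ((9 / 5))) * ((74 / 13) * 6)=44400 / 1001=44.36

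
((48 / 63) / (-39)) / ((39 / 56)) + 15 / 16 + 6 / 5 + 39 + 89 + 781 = 332591393 / 365040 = 911.11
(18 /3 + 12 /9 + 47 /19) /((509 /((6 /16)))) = 559 /77368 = 0.01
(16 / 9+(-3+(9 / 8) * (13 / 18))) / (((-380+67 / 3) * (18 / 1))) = 59 / 927072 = 0.00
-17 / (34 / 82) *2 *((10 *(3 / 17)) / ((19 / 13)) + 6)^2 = -444405888 / 104329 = -4259.66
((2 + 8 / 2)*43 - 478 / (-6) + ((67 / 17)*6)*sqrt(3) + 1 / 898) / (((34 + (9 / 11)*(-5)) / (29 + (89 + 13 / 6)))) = 75911*sqrt(3) / 799 + 1030664041 / 759708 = 1521.22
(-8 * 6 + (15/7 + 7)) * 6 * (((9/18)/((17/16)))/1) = -768/7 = -109.71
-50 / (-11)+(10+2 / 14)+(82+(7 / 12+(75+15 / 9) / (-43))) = 3793957 / 39732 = 95.49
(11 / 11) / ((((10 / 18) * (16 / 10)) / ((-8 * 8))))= -72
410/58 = 205/29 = 7.07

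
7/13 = 0.54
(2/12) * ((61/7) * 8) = 244/21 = 11.62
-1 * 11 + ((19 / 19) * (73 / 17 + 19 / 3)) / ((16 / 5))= -3133 / 408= -7.68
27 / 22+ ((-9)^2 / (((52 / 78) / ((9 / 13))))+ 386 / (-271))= 3252086 / 38753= 83.92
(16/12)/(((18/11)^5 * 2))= 161051/2834352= 0.06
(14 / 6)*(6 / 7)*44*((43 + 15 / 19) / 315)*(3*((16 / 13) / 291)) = 90112 / 580545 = 0.16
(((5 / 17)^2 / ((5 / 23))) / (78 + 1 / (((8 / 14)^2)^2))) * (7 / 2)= 103040 / 6464641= 0.02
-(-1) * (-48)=-48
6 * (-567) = -3402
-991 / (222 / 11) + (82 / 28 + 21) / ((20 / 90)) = 182051 / 3108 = 58.57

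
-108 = -108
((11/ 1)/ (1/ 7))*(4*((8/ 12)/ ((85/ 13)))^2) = 208208/ 65025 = 3.20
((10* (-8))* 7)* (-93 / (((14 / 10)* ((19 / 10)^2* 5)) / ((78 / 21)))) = 7654.93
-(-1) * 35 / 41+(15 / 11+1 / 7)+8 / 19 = 166825 / 59983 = 2.78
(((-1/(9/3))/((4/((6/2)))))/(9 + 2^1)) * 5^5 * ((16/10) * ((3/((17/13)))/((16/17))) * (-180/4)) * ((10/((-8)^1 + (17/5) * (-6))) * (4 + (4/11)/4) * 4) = -1233984375/17182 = -71818.44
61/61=1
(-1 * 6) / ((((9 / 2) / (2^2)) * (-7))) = 16 / 21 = 0.76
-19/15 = -1.27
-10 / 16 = -5 / 8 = -0.62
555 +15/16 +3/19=169053/304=556.10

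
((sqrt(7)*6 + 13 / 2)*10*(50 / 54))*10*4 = 65000 / 27 + 20000*sqrt(7) / 9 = 8286.85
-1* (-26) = 26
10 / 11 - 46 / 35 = -156 / 385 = -0.41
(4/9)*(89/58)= 178/261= 0.68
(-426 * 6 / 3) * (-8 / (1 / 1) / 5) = 6816 / 5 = 1363.20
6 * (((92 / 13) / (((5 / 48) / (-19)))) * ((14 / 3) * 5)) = -2349312 / 13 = -180716.31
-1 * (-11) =11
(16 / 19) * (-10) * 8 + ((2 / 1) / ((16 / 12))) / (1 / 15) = -44.87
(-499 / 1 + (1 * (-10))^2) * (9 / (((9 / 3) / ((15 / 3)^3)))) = -149625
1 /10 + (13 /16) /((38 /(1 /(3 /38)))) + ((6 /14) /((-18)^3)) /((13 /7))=0.37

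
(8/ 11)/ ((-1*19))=-8/ 209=-0.04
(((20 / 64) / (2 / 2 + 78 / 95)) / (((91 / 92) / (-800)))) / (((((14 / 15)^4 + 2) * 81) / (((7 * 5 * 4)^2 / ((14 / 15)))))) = -2048437500000 / 157054417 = -13042.85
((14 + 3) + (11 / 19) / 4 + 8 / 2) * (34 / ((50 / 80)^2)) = 874208 / 475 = 1840.44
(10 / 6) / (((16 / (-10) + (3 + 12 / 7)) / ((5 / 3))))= 875 / 981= 0.89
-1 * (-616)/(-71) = -616/71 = -8.68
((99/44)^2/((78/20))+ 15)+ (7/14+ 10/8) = 1877/104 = 18.05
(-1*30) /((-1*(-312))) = -5 /52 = -0.10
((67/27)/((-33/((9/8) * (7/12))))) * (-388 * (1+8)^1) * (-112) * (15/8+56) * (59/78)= -8699125967/10296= -844903.45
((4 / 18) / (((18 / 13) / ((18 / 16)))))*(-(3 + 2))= -65 / 72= -0.90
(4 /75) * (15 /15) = 4 /75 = 0.05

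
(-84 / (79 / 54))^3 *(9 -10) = 93329542656 / 493039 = 189294.44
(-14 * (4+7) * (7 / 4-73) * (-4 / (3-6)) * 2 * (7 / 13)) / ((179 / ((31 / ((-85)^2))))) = 1269884 / 3362515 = 0.38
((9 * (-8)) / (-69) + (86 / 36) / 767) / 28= 332333 / 8891064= 0.04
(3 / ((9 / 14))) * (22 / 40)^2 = 847 / 600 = 1.41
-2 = -2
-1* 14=-14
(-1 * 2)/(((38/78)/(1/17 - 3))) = 3900/323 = 12.07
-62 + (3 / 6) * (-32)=-78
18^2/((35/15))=972/7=138.86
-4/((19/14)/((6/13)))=-336/247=-1.36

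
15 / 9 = 5 / 3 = 1.67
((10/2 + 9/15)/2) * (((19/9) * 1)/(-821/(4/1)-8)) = -1064/38385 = -0.03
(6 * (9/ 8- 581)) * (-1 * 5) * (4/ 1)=69585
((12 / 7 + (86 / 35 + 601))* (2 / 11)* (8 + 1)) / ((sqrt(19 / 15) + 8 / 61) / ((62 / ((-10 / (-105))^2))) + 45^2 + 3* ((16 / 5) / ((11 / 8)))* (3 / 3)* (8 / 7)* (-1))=0.49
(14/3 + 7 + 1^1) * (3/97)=38/97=0.39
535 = 535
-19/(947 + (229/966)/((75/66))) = -12075/601976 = -0.02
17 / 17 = 1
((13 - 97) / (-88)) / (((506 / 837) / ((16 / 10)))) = 35154 / 13915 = 2.53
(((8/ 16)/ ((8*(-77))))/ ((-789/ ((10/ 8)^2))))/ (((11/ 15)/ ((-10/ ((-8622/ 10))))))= 3125/ 122921301888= 0.00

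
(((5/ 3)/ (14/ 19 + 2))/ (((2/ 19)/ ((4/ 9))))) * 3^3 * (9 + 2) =19855/ 26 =763.65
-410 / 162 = -205 / 81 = -2.53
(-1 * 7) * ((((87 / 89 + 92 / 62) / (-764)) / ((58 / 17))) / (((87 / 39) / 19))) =199607863 / 3545447432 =0.06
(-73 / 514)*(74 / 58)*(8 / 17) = -10804 / 126701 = -0.09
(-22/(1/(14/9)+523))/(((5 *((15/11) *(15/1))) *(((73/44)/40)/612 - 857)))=81095168/169179643596925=0.00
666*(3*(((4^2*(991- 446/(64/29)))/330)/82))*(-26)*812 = -19676255.27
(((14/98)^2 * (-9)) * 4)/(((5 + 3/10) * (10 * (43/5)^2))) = -900/4801853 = -0.00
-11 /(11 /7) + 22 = 15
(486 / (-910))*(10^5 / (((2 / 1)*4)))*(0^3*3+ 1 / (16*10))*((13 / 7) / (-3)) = 10125 / 392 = 25.83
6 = 6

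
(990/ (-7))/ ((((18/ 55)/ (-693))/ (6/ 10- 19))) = -5510340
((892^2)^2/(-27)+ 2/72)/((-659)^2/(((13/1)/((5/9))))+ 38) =-32920222446553/26110212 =-1260817.89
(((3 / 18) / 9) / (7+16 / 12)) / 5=1 / 2250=0.00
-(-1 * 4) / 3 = 4 / 3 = 1.33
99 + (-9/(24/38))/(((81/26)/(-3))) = 2029/18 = 112.72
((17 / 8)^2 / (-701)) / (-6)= 0.00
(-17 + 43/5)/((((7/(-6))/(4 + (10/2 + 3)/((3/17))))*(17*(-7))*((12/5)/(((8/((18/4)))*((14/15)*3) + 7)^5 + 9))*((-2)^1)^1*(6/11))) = 18516294906488368/65876540625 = 281075.70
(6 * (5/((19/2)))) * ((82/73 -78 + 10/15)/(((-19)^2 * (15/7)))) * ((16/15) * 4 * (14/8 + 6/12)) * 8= -11963392/500707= -23.89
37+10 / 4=79 / 2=39.50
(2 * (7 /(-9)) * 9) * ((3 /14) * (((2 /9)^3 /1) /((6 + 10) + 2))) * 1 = -4 /2187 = -0.00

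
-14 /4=-7 /2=-3.50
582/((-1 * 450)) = -97/75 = -1.29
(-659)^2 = 434281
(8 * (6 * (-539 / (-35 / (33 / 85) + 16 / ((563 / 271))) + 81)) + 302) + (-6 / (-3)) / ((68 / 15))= 234591456767 / 52082458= 4504.23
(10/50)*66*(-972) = -64152/5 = -12830.40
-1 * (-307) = 307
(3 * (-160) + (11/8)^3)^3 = -14603541628965589/134217728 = -108804863.91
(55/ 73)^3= 166375/ 389017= 0.43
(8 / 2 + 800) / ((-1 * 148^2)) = -201 / 5476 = -0.04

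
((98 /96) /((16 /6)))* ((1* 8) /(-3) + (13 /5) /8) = -13769 /15360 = -0.90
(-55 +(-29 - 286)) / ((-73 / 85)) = 430.82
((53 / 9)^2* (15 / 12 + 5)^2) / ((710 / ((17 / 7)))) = 5969125 / 1288224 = 4.63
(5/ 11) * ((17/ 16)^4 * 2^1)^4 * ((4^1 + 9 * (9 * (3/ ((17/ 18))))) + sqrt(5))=243305959378334342405 * sqrt(5)/ 12682136550675316736 + 31787207987016504381265/ 6341068275337658368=5055.81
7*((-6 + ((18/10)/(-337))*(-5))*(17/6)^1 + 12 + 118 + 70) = 863751/674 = 1281.53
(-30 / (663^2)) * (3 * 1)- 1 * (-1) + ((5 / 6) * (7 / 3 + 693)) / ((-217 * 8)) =72604247 / 109013112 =0.67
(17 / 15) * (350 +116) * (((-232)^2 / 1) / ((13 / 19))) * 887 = 36851351271.71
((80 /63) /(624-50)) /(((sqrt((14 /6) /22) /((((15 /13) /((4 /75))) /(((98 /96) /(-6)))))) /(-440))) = 158400000 *sqrt(462) /8958131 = 380.07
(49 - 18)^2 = 961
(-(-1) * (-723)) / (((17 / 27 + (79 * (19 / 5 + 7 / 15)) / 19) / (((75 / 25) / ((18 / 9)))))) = -5563485 / 94238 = -59.04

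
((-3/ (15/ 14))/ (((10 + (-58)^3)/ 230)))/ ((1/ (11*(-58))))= -205436/ 97551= -2.11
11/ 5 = 2.20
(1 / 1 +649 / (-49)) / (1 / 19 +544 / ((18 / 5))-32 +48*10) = -102600 / 5020393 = -0.02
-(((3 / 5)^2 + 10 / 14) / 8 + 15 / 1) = -5297 / 350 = -15.13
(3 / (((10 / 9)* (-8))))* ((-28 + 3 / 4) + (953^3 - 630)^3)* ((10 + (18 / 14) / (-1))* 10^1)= -610226000173396039727751002343 / 32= -19069562505418626241492220000.00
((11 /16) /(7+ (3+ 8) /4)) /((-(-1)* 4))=11 /624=0.02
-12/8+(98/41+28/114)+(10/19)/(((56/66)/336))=51551/246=209.56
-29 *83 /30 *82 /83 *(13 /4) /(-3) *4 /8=15457 /360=42.94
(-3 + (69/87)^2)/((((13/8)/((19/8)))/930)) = -35233980/10933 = -3222.72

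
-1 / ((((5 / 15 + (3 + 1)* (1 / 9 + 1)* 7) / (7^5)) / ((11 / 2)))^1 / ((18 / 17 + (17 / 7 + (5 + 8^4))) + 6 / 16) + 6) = -928887045471 / 5573322349802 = -0.17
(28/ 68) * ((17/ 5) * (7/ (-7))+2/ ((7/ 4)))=-79/ 85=-0.93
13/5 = 2.60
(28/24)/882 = 1/756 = 0.00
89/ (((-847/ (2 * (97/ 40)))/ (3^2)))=-4.59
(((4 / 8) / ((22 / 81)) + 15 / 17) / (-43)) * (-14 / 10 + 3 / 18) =25123 / 321640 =0.08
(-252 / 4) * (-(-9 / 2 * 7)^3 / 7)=-2250423 / 8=-281302.88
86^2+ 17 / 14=103561 / 14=7397.21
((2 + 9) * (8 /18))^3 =85184 /729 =116.85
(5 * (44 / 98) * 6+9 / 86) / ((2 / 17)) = 972417 / 8428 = 115.38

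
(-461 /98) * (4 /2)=-461 /49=-9.41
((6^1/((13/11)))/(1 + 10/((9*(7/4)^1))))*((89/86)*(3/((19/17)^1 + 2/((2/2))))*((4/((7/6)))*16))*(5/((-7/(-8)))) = 20706554880/21361067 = 969.36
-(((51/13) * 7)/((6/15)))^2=-3186225/676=-4713.35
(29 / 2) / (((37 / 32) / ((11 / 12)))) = 1276 / 111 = 11.50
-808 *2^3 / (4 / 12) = -19392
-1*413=-413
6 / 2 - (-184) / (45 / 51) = 3173 / 15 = 211.53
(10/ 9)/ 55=2/ 99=0.02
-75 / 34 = -2.21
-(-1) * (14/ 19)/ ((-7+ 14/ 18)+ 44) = 63/ 3230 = 0.02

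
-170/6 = -85/3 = -28.33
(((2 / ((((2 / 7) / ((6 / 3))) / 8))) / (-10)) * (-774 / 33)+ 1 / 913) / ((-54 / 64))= -38374048 / 123255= -311.34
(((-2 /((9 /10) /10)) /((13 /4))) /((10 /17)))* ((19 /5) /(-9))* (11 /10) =28424 /5265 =5.40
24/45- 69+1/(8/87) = -6911/120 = -57.59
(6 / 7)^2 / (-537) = -0.00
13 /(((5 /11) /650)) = 18590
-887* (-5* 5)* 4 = 88700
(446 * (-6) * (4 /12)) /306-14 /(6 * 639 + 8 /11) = -1345481 /460989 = -2.92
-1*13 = -13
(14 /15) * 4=56 /15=3.73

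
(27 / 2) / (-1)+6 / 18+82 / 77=-5591 / 462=-12.10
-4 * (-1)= 4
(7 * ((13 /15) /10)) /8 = 91 /1200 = 0.08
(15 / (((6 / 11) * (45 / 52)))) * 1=286 / 9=31.78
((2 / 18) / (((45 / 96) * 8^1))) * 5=4 / 27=0.15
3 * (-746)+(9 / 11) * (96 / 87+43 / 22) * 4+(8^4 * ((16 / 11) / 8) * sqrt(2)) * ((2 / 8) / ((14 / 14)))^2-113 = -2275.17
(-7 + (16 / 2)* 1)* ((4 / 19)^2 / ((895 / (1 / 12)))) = 0.00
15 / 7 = 2.14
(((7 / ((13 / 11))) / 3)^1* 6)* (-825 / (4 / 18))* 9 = -5145525 / 13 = -395809.62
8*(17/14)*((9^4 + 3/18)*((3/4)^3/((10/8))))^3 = 756089854140594159/7168000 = 105481285454.88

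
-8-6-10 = -24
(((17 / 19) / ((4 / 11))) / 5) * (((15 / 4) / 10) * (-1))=-561 / 3040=-0.18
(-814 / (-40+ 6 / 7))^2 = 8116801 / 18769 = 432.46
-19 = -19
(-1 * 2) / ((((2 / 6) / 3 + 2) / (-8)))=144 / 19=7.58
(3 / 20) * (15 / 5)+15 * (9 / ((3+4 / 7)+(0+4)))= 19377 / 1060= 18.28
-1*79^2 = -6241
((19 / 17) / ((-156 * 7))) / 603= -19 / 11194092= -0.00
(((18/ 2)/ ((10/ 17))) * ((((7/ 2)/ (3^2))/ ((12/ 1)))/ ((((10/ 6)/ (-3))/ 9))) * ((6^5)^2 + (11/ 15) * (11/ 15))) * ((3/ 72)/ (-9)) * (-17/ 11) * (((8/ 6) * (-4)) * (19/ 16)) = 522931146206077/ 23760000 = 22008886.62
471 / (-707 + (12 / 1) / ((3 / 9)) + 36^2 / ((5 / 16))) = 2355 / 17381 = 0.14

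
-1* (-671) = 671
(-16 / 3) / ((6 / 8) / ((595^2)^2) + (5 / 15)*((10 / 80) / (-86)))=1379673376480000 / 125333699077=11008.00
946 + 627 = 1573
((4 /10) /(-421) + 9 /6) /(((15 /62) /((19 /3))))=3717179 /94725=39.24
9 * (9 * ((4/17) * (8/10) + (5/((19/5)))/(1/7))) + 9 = 770.30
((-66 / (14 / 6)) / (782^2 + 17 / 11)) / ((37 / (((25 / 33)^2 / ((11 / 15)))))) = -18750 / 19164599069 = -0.00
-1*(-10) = 10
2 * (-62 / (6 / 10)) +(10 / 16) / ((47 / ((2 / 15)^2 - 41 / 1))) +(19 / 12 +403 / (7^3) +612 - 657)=-1447717673 / 5803560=-249.45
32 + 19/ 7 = 34.71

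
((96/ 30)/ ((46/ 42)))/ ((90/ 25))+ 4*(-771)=-212740/ 69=-3083.19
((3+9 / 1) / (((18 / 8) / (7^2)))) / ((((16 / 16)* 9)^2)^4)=784 / 129140163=0.00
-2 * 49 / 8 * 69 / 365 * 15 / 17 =-10143 / 4964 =-2.04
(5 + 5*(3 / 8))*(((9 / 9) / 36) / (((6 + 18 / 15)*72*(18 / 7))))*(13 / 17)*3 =25025 / 76142592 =0.00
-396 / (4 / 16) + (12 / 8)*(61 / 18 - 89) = -20549 / 12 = -1712.42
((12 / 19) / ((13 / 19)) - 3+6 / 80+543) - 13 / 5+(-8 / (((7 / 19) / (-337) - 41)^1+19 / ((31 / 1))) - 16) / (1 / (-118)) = 2403.02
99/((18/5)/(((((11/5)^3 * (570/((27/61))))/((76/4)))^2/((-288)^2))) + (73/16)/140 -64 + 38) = -162426349771840/41663371962703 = -3.90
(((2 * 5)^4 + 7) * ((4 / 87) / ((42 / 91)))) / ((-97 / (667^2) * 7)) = -653158.58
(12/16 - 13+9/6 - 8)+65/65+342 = 1297/4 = 324.25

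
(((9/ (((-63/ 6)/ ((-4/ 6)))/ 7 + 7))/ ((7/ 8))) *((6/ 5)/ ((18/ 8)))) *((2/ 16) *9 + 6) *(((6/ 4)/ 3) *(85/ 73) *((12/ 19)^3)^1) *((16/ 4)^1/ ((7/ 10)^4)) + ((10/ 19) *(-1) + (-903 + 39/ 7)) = -14546344442332/ 16387850227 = -887.63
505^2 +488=255513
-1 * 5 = -5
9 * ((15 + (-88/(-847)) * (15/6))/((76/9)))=95175/5852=16.26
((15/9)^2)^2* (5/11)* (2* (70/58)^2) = 7656250/749331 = 10.22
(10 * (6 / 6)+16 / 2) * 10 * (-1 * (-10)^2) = -18000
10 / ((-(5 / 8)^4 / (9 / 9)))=-8192 / 125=-65.54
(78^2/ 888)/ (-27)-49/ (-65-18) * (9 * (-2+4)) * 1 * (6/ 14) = 237721/ 55278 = 4.30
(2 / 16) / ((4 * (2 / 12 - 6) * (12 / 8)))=-1 / 280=-0.00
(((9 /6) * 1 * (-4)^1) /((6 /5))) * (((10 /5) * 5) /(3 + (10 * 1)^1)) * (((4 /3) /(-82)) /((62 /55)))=2750 /49569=0.06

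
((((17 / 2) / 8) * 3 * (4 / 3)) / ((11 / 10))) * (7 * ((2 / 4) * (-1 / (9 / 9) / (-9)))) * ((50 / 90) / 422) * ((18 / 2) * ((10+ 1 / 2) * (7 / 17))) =0.08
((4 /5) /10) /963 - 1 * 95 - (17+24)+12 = -2985298 /24075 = -124.00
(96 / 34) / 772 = 12 / 3281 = 0.00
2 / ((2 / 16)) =16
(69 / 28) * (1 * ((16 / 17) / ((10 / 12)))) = 1656 / 595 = 2.78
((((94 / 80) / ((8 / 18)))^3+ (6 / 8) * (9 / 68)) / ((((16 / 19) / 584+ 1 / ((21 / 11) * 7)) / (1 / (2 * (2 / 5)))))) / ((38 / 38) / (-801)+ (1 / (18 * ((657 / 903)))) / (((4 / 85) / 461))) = 46266561450788661549 / 113669204125766041600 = 0.41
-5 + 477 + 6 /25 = 11806 /25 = 472.24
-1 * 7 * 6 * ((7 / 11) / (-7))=42 / 11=3.82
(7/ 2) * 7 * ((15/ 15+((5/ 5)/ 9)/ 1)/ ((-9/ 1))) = -3.02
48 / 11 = 4.36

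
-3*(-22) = 66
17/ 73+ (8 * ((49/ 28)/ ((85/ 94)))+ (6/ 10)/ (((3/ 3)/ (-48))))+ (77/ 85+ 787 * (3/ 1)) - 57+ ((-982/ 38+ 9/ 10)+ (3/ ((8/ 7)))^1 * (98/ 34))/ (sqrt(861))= 2844150/ 1241 - 32071 * sqrt(861)/ 1589160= 2291.23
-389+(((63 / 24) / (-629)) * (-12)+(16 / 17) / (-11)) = -5383473 / 13838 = -389.04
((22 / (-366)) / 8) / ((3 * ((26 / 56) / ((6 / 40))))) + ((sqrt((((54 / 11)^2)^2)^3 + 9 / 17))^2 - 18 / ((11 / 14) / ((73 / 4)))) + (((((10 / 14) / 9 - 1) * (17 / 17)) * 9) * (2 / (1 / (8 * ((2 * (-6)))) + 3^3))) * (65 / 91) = 126267342144341036604088684763869 / 644583329873318054299080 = 195889866.05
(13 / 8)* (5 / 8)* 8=65 / 8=8.12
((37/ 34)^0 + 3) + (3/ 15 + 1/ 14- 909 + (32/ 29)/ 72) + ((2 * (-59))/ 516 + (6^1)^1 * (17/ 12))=-704253743/ 785610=-896.44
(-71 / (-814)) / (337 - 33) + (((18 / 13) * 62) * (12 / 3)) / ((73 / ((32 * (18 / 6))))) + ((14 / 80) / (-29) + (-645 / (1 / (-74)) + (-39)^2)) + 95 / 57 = 5077464008916917 / 102153548640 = 49704.24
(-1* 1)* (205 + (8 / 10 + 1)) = -206.80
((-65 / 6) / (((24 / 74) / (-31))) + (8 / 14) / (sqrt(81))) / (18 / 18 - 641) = -521917 / 322560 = -1.62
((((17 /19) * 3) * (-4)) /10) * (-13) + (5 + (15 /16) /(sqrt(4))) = 59057 /3040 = 19.43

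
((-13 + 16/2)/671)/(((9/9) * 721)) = -5/483791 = -0.00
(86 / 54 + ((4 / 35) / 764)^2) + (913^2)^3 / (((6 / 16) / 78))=145363237700445923152102225102 / 1206609075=120472521475479473873.59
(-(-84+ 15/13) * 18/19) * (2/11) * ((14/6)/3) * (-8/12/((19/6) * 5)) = -0.47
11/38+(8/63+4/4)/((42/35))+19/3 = 27155/3591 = 7.56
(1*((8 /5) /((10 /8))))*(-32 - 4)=-1152 /25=-46.08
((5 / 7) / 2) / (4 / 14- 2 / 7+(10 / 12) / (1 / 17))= 3 / 119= 0.03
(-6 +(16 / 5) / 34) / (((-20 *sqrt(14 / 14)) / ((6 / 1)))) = 753 / 425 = 1.77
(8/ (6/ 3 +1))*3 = 8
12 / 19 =0.63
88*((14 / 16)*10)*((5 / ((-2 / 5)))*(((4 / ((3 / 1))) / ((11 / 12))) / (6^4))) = -875 / 81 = -10.80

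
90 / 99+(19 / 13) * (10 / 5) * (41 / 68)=12989 / 4862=2.67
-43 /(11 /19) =-817 /11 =-74.27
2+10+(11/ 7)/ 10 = 851/ 70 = 12.16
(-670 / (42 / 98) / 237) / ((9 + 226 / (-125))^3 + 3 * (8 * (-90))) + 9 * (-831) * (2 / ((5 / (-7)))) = 259978558416999016 / 12414690305055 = 20941.20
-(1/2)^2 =-1/4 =-0.25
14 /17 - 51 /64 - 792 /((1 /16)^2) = -220594147 /1088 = -202751.97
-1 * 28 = -28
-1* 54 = -54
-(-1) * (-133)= -133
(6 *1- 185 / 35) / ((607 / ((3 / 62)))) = 15 / 263438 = 0.00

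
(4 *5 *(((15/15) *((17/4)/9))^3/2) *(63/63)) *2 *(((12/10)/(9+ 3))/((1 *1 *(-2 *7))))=-4913/326592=-0.02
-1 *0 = 0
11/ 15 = 0.73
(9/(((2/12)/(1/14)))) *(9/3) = 81/7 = 11.57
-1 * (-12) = 12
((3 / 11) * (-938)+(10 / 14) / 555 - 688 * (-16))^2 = 8445409475390281 / 73051209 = 115609441.53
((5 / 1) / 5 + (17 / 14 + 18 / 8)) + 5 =265 / 28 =9.46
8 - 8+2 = 2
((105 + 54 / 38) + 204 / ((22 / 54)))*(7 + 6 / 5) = 5202654 / 1045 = 4978.62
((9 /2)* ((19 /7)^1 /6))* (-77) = -627 /4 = -156.75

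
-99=-99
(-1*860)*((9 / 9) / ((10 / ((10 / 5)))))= -172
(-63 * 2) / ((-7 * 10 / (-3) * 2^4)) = -27 / 80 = -0.34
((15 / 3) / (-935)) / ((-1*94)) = 1 / 17578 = 0.00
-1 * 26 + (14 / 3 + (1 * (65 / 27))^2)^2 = 44353663 / 531441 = 83.46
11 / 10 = 1.10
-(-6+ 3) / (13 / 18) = 54 / 13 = 4.15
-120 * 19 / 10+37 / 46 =-10451 / 46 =-227.20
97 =97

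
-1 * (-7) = 7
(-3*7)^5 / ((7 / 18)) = -10501974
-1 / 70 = -0.01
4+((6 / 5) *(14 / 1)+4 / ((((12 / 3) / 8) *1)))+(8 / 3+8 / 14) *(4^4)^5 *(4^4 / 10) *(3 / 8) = 1196268651021296 / 35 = 34179104314894.17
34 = 34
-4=-4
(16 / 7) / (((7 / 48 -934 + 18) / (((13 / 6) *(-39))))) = 64896 / 307727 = 0.21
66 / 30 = 11 / 5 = 2.20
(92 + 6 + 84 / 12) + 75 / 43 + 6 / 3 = 4676 / 43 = 108.74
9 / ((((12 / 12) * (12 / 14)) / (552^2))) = 3199392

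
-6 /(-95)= 0.06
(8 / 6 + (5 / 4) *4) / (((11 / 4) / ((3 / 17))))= 76 / 187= 0.41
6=6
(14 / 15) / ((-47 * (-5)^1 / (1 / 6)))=7 / 10575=0.00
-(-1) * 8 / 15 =8 / 15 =0.53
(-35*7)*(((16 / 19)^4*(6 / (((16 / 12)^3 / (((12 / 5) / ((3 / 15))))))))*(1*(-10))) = 4877107200 / 130321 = 37423.80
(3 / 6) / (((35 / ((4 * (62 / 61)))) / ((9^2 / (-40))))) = -2511 / 21350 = -0.12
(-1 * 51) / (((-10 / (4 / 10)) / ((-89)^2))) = 403971 / 25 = 16158.84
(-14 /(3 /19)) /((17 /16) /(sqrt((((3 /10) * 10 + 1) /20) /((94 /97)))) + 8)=-26421248 /2180127 + 36176 * sqrt(45590) /2180127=-8.58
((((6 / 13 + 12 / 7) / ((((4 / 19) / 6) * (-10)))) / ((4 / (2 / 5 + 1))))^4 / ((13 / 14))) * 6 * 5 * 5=21294110128527621 / 5940688000000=3584.45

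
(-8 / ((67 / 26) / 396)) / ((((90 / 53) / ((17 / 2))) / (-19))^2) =-167630412092 / 15075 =-11119762.00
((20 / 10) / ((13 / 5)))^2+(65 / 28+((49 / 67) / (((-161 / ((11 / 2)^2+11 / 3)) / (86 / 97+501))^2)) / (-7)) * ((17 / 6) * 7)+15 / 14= -7879194251133971651 / 340857167230944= -23115.82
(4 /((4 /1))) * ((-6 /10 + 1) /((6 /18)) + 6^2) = 186 /5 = 37.20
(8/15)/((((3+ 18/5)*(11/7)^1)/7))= 392/1089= 0.36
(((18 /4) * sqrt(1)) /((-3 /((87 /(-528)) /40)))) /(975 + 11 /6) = 261 /41261440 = 0.00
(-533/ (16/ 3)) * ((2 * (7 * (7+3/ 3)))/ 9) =-3731/ 3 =-1243.67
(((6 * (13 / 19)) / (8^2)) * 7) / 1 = 273 / 608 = 0.45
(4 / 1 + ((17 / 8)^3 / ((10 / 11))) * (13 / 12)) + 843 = 52742239 / 61440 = 858.43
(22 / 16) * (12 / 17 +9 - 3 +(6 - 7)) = 1067 / 136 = 7.85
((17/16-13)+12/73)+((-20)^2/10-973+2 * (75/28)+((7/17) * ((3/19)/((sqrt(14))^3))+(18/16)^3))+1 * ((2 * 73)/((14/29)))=-166283769/261632+3 * sqrt(14)/9044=-635.56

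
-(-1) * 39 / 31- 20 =-581 / 31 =-18.74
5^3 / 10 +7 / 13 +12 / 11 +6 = 5757 / 286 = 20.13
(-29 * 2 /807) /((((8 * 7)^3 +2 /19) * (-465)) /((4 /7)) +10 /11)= 24244 /48206450679495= 0.00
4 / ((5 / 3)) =12 / 5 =2.40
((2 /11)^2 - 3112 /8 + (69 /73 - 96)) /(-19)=4275364 /167827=25.47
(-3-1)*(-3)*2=24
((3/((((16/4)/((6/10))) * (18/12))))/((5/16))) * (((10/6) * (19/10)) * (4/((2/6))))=912/25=36.48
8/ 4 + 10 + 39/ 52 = 51/ 4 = 12.75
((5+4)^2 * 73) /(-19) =-5913 /19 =-311.21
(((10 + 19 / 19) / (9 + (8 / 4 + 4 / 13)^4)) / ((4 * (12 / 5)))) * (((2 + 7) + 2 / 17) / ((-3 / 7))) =-1704377675 / 2612135952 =-0.65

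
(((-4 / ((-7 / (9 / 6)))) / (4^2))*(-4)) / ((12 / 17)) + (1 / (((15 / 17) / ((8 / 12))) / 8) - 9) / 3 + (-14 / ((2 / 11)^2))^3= -287112467239 / 3780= -75955679.16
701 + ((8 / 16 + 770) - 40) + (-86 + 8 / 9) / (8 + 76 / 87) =823285 / 579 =1421.91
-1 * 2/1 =-2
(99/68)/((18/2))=11/68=0.16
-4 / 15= -0.27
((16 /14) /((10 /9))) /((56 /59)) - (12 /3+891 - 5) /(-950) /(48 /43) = 429659 /223440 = 1.92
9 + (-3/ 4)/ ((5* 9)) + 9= 1079/ 60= 17.98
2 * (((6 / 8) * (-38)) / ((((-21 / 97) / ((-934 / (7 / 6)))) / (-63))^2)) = -151585299750672 / 49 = -3093577545932.08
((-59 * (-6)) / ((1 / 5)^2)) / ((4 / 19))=84075 / 2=42037.50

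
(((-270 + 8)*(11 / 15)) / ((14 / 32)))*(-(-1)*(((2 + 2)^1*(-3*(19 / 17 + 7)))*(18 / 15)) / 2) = 76361472 / 2975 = 25667.72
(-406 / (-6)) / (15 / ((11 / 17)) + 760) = 2233 / 25845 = 0.09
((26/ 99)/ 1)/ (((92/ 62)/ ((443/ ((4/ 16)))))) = 714116/ 2277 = 313.62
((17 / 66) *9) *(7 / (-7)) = -2.32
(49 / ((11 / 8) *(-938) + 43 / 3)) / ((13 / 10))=-1176 / 39793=-0.03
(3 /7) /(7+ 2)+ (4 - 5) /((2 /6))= -62 /21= -2.95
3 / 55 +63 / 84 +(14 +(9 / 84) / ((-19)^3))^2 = 399240432613027 / 2028618388720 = 196.80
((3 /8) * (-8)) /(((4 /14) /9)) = -189 /2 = -94.50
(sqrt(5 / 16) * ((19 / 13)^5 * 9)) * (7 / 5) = 155994237 * sqrt(5) / 7425860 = 46.97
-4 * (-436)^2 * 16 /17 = -12166144 /17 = -715655.53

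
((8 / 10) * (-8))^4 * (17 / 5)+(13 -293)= 16950792 / 3125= 5424.25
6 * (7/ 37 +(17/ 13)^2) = 71256/ 6253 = 11.40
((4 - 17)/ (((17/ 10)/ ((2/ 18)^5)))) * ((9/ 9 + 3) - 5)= 130/ 1003833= 0.00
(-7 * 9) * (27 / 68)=-1701 / 68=-25.01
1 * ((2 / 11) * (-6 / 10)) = -6 / 55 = -0.11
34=34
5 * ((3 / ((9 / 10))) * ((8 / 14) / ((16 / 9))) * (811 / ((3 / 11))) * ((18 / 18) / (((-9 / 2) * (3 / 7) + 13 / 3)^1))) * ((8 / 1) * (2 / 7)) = 15141.73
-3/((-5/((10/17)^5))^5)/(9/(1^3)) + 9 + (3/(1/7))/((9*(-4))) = 194277789553329546757632189698919/23082509649393609515758279964228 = 8.42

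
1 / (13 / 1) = 1 / 13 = 0.08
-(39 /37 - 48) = 1737 /37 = 46.95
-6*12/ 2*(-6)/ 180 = 6/ 5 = 1.20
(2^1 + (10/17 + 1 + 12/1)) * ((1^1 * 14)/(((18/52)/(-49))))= -4726540/153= -30892.42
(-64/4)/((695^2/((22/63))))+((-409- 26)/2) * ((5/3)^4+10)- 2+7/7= -703720573687/182583450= -3854.24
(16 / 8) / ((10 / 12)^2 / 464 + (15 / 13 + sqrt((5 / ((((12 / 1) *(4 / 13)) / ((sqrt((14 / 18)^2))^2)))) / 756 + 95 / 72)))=0.87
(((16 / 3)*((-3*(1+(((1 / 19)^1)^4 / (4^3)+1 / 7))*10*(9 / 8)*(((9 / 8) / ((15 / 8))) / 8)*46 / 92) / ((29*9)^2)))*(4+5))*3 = -600519231 / 196403130112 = -0.00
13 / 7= 1.86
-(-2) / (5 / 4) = 1.60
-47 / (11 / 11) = -47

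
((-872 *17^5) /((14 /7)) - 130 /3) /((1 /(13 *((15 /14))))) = -60358125295 /7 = -8622589327.86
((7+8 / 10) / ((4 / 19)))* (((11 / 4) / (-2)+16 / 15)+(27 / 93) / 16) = -533273 / 49600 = -10.75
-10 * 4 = -40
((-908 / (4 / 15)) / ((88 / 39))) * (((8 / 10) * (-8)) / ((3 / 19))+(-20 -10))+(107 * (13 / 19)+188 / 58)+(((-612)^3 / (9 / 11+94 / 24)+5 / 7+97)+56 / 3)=-15370717654136629 / 318202500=-48304829.96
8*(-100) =-800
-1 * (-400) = 400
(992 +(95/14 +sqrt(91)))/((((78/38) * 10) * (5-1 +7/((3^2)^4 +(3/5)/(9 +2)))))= 1142717 * sqrt(91)/93848105 +15978611811/1313873470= 12.28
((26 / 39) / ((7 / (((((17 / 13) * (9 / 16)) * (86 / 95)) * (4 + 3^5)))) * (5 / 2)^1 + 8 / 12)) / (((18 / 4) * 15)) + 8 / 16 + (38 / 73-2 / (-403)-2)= -6475338439 / 6733126530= -0.96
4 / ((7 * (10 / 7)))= 2 / 5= 0.40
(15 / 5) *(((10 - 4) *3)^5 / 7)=5668704 / 7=809814.86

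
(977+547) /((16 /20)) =1905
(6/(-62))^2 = 9/961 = 0.01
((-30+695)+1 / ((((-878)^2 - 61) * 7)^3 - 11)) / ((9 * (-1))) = -34822384365628916295517 / 471280389910767288210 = -73.89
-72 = -72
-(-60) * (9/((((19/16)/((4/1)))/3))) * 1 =103680/19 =5456.84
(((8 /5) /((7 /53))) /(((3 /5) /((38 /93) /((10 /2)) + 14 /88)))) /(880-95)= 0.01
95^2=9025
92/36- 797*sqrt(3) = 23/9- 797*sqrt(3) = -1377.89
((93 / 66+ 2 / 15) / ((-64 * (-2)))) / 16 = 509 / 675840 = 0.00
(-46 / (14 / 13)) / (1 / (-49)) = 2093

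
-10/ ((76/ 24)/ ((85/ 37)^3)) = -36847500/ 962407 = -38.29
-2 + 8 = 6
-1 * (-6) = 6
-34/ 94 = -17/ 47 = -0.36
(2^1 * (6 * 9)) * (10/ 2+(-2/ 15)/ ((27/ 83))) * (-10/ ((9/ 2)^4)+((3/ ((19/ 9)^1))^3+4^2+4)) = 7644808107508/ 675028485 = 11325.16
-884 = -884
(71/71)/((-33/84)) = -28/11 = -2.55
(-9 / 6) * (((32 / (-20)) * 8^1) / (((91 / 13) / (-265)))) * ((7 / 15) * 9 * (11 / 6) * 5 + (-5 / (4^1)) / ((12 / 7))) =-27454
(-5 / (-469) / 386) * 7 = 5 / 25862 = 0.00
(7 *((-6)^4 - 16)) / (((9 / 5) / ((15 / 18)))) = 112000 / 27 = 4148.15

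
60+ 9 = 69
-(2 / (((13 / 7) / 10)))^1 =-140 / 13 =-10.77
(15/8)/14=15/112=0.13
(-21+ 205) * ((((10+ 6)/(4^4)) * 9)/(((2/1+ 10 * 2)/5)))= 1035/44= 23.52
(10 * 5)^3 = 125000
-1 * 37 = -37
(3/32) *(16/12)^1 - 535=-4279/8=-534.88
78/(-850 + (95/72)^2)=-404352/4397375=-0.09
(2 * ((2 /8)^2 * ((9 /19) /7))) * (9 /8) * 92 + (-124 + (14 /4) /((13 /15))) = -3294397 /27664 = -119.09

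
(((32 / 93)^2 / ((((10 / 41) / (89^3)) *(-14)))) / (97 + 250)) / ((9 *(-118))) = 3699677312 / 55777357755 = 0.07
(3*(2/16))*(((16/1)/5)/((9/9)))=6/5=1.20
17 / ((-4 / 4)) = -17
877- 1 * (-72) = 949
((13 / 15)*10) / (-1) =-26 / 3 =-8.67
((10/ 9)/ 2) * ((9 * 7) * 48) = 1680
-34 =-34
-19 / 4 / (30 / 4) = -19 / 30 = -0.63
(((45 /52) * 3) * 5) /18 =75 /104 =0.72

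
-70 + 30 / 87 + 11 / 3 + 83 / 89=-503728 / 7743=-65.06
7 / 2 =3.50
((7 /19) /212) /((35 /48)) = 12 /5035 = 0.00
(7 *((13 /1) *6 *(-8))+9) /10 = -4359 /10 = -435.90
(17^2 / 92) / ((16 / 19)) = 5491 / 1472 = 3.73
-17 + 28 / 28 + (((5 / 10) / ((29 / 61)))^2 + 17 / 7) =-293533 / 23548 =-12.47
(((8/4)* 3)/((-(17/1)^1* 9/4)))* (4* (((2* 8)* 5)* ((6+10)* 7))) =-286720/51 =-5621.96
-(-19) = 19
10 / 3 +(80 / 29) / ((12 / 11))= 170 / 29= 5.86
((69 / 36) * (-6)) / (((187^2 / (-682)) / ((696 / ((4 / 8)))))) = 992496 / 3179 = 312.20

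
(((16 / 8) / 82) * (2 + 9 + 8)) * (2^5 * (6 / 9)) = 9.89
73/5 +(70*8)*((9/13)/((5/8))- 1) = 4869/65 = 74.91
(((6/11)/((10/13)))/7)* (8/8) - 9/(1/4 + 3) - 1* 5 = -38378/5005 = -7.67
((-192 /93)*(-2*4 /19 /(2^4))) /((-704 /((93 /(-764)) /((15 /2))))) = 1 /798380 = 0.00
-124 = -124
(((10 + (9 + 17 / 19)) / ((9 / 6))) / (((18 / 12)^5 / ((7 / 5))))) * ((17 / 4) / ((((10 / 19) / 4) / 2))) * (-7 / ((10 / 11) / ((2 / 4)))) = -2052512 / 3375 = -608.15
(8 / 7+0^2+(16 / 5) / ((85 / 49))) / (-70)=-4444 / 104125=-0.04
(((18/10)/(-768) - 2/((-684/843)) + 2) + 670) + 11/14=344862803/510720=675.25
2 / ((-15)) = -2 / 15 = -0.13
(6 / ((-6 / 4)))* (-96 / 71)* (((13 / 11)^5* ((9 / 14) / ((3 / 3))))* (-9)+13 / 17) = -68.01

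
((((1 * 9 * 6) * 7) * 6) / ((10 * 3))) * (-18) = -6804 / 5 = -1360.80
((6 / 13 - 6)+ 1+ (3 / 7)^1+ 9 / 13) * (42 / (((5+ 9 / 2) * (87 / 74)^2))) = -10.93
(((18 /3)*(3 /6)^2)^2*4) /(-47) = -0.19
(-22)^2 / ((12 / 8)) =968 / 3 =322.67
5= 5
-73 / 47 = -1.55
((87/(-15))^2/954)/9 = 841/214650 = 0.00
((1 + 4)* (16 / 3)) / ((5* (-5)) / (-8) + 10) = 128 / 63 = 2.03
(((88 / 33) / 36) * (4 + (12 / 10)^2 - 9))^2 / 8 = 7921 / 911250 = 0.01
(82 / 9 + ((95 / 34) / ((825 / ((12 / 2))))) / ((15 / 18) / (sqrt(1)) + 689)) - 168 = -5534048924 / 34829685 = -158.89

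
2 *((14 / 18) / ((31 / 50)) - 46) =-24968 / 279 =-89.49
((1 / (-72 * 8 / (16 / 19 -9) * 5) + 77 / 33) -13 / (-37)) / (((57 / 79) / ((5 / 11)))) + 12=3476537417 / 253889856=13.69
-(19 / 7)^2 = -361 / 49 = -7.37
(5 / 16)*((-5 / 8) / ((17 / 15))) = -375 / 2176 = -0.17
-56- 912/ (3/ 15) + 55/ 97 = -447697/ 97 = -4615.43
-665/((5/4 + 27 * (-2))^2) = -10640/44521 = -0.24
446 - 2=444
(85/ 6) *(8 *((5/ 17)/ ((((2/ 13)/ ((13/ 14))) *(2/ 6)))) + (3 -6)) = 7855/ 14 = 561.07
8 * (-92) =-736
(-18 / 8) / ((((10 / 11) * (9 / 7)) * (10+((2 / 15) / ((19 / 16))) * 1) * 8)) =-399 / 16768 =-0.02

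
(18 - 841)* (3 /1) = -2469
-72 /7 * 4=-288 /7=-41.14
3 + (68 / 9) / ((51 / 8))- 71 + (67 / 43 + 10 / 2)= -69958 / 1161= -60.26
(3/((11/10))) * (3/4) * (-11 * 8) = -180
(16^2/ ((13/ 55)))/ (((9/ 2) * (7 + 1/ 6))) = 56320/ 1677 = 33.58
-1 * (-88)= 88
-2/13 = -0.15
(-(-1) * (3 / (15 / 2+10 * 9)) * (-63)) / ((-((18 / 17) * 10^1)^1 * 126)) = 0.00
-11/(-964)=11/964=0.01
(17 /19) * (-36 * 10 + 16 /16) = -6103 /19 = -321.21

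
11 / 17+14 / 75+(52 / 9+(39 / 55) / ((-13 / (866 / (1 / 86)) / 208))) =-844957.46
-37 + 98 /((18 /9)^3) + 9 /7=-657 /28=-23.46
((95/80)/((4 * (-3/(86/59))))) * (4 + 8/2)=-817/708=-1.15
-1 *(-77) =77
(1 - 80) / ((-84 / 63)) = 237 / 4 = 59.25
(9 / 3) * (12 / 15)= 12 / 5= 2.40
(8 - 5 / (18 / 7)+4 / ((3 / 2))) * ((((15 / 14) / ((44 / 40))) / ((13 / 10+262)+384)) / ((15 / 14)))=7850 / 640827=0.01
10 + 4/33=334/33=10.12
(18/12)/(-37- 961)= -3/1996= -0.00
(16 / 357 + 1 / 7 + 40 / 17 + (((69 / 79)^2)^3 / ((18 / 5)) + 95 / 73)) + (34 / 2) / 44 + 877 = 245671926528714589319 / 278744495846642364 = 881.35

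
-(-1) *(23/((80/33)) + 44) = 4279/80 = 53.49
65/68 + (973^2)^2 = 60948114362053/68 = 896295799441.96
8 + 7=15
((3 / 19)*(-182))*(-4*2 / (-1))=-4368 / 19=-229.89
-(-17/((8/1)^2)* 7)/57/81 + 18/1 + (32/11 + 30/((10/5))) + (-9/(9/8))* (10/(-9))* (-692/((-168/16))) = 14145949963/22752576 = 621.73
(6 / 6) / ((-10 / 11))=-11 / 10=-1.10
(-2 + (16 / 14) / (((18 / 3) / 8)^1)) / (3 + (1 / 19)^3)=-34295 / 216069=-0.16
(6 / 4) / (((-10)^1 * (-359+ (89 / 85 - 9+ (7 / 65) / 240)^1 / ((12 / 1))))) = 477360 / 1144590601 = 0.00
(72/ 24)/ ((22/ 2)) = 3/ 11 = 0.27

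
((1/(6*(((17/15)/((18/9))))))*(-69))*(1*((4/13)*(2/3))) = -4.16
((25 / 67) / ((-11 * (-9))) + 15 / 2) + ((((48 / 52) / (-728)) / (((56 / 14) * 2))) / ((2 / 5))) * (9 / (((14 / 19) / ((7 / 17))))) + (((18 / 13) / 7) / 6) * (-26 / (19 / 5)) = 168610477775 / 23172836544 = 7.28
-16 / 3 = -5.33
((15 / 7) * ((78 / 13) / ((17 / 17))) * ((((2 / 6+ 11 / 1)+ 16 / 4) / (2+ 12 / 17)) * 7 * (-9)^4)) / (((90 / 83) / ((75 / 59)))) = 231439275 / 59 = 3922699.58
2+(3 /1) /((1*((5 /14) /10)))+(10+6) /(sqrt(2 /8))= 118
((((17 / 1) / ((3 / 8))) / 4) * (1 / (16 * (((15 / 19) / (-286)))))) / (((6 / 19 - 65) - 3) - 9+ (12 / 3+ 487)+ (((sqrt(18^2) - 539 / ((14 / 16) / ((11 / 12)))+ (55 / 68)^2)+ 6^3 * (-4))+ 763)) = 1014495196 / 919970985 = 1.10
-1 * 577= -577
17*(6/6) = 17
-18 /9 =-2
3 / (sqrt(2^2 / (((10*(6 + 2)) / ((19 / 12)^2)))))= 72*sqrt(5) / 19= 8.47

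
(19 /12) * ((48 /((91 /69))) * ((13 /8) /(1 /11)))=14421 /14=1030.07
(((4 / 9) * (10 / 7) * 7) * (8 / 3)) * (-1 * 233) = -74560 / 27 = -2761.48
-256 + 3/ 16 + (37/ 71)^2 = -20610909/ 80656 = -255.54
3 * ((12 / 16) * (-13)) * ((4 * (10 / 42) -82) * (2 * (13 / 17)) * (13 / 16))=5608941 / 1904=2945.87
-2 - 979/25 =-1029/25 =-41.16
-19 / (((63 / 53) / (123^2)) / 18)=-4352829.43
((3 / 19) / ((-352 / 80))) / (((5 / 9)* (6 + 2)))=-27 / 3344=-0.01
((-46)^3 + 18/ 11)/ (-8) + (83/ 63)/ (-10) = 168629959/ 13860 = 12166.66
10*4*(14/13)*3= 1680/13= 129.23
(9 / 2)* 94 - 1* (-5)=428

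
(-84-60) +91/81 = -142.88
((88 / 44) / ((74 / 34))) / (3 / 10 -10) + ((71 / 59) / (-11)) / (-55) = -11881481 / 128109355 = -0.09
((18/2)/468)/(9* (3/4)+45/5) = 1/819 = 0.00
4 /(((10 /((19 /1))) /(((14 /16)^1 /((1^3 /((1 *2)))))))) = 133 /10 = 13.30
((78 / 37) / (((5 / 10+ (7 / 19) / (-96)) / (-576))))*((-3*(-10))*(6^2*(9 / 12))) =-13275684864 / 6697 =-1982333.11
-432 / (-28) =108 / 7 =15.43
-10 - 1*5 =-15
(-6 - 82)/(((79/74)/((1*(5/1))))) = -32560/79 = -412.15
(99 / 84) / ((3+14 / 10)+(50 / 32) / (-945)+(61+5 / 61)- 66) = -1087020 / 479317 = -2.27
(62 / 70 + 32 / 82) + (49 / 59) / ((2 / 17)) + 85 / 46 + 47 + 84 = 274925157 / 1947295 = 141.18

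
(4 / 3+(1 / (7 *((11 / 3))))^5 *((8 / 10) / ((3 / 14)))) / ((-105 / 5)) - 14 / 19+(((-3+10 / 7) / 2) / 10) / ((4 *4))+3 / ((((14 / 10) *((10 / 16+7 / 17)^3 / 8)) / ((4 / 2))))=30715414391062857341 / 1025184495189505728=29.96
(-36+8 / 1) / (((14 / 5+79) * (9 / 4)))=-560 / 3681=-0.15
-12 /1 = -12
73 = 73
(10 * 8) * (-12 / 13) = -960 / 13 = -73.85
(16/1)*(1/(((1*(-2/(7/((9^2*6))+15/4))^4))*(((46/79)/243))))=14160439382661919/168972728832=83803.11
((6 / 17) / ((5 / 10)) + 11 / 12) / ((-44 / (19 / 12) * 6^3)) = -6289 / 23265792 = -0.00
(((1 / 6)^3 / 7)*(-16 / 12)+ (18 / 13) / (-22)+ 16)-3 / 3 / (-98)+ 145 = 160.95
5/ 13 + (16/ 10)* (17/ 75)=3643/ 4875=0.75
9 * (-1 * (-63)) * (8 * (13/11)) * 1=58968/11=5360.73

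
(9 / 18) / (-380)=-1 / 760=-0.00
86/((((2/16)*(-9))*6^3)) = -86/243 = -0.35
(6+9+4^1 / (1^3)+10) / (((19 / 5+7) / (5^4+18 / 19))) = 1724485 / 1026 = 1680.78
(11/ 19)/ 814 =1/ 1406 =0.00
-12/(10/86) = -516/5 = -103.20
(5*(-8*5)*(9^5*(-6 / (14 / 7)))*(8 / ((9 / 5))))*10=1574640000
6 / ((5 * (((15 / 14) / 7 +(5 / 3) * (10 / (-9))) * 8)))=-3969 / 44950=-0.09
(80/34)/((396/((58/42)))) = 290/35343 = 0.01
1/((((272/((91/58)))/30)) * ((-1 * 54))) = -455/141984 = -0.00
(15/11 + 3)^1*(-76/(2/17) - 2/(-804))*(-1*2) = 4155056/737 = 5637.80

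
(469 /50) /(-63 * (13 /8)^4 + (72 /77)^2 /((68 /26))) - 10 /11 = -46370731791926 /49836369050325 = -0.93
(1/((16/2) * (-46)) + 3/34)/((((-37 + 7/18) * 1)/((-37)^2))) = -6591735/2061352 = -3.20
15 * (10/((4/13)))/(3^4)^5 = 0.00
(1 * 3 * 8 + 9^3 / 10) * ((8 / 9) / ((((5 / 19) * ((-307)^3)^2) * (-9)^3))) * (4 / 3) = -98192 / 137322056691913842225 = -0.00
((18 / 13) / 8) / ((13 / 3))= 27 / 676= 0.04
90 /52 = 45 /26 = 1.73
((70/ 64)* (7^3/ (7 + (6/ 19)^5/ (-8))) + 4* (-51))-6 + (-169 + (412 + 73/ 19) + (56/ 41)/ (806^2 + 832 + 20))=90.44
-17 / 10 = -1.70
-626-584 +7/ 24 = -29033/ 24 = -1209.71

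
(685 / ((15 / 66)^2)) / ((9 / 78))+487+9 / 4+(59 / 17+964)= 118718399 / 1020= 116390.59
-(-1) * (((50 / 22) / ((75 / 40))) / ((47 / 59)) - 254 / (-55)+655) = 661.14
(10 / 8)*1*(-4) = -5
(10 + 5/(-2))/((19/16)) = 120/19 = 6.32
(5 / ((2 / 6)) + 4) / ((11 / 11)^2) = 19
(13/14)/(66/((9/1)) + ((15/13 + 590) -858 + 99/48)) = -4056/1124543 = -0.00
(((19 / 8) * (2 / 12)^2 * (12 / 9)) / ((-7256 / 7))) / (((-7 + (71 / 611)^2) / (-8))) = -0.00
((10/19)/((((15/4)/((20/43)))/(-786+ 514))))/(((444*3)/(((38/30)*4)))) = -8704/128871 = -0.07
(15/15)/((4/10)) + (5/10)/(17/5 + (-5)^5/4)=77765/31114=2.50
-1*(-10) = 10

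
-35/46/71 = -0.01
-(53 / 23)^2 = -2809 / 529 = -5.31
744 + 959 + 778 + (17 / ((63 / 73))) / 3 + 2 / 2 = 470339 / 189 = 2488.57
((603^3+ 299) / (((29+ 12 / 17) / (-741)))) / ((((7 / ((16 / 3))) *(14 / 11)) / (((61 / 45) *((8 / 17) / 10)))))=-1162845403189184 / 5567625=-208858427.64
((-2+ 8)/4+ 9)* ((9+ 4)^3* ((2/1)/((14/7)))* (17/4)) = 784329/8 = 98041.12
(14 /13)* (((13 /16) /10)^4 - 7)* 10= -32112440073 /425984000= -75.38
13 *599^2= 4664413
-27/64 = -0.42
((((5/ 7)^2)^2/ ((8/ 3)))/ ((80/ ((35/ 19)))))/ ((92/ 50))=46875/ 38372096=0.00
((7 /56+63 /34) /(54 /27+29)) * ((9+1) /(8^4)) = 0.00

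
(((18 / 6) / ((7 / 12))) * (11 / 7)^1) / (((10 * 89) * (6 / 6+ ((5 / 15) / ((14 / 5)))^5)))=0.01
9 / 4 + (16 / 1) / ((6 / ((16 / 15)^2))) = 14267 / 2700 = 5.28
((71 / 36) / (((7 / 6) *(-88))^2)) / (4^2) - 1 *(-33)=200352839 / 6071296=33.00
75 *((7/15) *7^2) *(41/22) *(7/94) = 492205/2068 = 238.01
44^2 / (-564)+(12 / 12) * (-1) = -625 / 141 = -4.43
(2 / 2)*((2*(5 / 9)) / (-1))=-10 / 9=-1.11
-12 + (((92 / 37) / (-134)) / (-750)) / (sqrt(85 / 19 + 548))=-12 + 23 * sqrt(199443) / 9758273625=-12.00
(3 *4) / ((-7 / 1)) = -12 / 7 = -1.71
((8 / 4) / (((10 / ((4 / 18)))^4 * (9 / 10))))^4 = 256 / 2968180043715070508056640625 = 0.00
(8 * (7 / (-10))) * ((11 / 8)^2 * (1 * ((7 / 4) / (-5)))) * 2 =5929 / 800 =7.41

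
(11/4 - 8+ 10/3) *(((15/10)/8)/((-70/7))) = 23/640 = 0.04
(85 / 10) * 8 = 68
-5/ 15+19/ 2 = 55/ 6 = 9.17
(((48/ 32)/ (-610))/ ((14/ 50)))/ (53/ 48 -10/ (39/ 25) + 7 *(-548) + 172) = 2340/ 977679269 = 0.00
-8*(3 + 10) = -104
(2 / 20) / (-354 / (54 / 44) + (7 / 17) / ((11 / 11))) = -153 / 440690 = -0.00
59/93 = 0.63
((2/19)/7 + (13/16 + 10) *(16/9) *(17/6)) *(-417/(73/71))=-22094.93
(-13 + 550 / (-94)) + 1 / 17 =-15015 / 799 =-18.79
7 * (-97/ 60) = -679/ 60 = -11.32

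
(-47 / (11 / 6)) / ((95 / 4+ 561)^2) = -4512 / 60180131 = -0.00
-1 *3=-3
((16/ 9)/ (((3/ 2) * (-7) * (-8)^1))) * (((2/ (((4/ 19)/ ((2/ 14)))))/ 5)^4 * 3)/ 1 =130321/ 378157500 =0.00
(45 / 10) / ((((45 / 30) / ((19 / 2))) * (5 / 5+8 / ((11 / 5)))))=209 / 34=6.15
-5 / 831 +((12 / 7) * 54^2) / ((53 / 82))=2384423009 / 308301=7734.07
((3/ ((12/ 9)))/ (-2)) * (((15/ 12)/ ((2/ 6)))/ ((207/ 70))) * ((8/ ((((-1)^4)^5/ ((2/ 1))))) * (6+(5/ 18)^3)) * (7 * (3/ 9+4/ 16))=-561.24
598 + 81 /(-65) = 38789 /65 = 596.75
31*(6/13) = 186/13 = 14.31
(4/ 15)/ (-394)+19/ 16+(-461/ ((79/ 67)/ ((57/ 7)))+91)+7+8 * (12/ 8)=-3072.46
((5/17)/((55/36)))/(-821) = -36/153527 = -0.00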